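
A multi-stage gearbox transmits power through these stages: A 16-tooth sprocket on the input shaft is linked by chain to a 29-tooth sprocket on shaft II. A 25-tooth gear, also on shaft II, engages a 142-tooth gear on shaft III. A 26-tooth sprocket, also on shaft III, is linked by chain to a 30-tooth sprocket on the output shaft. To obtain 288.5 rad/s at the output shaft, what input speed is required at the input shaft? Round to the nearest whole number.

Overall ratio R = 1.8125 × 5.68 × 1.1538 = 11.879.
Required input speed = output speed × R = 288.5 × 11.879 = 3427 rad/s.

3427 rad/s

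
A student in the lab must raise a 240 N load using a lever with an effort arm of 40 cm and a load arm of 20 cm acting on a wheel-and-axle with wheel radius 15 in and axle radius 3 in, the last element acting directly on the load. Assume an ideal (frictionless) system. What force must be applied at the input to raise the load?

24 N

Lever MA = effort arm / load arm = 40/20 = 2.
Wheel-and-axle MA = R/r = 15/3 = 5.
Combined ideal MA = 2 × 5 = 10.
Effort = load / MA = 240 / 10 = 24 N.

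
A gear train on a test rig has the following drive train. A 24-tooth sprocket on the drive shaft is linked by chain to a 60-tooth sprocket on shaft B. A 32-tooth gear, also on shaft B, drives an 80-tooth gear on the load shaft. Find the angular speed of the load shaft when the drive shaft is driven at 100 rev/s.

16 rev/s

chain 60/24 = 2.5 → 100/2.5 = 40 rev/s
gear mesh 80/32 = 2.5 → 40/2.5 = 16 rev/s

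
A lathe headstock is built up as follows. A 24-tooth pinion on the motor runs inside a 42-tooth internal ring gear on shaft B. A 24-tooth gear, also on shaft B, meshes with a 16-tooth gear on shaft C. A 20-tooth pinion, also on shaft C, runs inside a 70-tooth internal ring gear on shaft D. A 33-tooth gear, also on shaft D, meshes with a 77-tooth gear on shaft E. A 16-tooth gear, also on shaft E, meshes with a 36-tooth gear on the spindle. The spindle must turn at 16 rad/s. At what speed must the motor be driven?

343 rad/s

Overall ratio R = 1.75 × 0.66667 × 3.5 × 2.3333 × 2.25 = 21.438.
Required input speed = output speed × R = 16 × 21.438 = 343 rad/s.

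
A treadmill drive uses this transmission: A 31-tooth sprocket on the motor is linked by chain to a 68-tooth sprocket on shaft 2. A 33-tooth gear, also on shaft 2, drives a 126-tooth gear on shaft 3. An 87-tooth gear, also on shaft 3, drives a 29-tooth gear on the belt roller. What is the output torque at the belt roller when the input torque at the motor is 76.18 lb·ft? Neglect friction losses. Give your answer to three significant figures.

After the chain (68/31): 76.18 × 2.1935 = 167.1 lb·ft
After the gear mesh (126/33): 167.1 × 3.8182 = 638.04 lb·ft
After the gear mesh (29/87): 638.04 × 0.33333 = 212.68 lb·ft

213 lb·ft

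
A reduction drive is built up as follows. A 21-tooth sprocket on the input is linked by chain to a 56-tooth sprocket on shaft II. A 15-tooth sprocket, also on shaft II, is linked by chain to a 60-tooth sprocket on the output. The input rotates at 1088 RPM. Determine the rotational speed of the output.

102 RPM

the input → shaft II (chain, 56/21): 1088 ÷ 2.6667 = 408 RPM
shaft II → the output (chain, 60/15): 408 ÷ 4 = 102 RPM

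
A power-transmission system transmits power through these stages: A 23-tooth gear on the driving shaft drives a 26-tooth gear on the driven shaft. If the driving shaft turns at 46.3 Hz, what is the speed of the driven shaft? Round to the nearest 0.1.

41.0 Hz

Gear mesh: ratio = 26/23 = 1.1304, so the driven shaft turns at 46.3 / 1.1304 = 40.958 Hz.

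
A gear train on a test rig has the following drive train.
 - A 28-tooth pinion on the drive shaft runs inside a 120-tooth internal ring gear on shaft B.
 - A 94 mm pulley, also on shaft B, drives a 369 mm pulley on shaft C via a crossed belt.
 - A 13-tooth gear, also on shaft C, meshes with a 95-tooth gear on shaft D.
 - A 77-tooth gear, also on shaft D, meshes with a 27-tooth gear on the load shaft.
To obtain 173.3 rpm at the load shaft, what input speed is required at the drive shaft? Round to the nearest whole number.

Overall ratio R = 4.2857 × 3.9255 × 7.3077 × 0.35065 = 43.11.
Required input speed = output speed × R = 173.3 × 43.11 = 7470.9 rpm.

7471 rpm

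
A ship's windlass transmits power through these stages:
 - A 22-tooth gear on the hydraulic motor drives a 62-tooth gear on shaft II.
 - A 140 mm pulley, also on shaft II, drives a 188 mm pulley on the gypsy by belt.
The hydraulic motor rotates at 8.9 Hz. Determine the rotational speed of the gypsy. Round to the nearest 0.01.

2.35 Hz

Gear mesh: ratio = 62/22 = 2.8182, so shaft II turns at 8.9 / 2.8182 = 3.1581 Hz.
Belt: ratio = 188/140 = 1.3429, so the gypsy turns at 3.1581 / 1.3429 = 2.3518 Hz.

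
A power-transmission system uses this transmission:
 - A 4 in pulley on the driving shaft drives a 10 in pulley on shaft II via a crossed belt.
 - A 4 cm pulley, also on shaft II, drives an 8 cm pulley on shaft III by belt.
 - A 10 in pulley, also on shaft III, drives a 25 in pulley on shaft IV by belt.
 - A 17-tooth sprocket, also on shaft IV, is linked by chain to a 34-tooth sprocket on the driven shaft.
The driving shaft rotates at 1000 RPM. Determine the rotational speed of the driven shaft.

40 RPM

the driving shaft → shaft II (belt, 10/4): 1000 ÷ 2.5 = 400 RPM
shaft II → shaft III (belt, 8/4): 400 ÷ 2 = 200 RPM
shaft III → shaft IV (belt, 25/10): 200 ÷ 2.5 = 80 RPM
shaft IV → the driven shaft (chain, 34/17): 80 ÷ 2 = 40 RPM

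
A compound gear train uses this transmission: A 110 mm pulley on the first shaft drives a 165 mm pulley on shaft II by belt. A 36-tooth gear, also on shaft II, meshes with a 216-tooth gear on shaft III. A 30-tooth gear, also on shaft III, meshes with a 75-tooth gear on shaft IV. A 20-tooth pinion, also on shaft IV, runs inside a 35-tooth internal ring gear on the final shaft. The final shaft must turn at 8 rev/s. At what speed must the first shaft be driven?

315 rev/s

Overall ratio R = 1.5 × 6 × 2.5 × 1.75 = 39.375.
Required input speed = output speed × R = 8 × 39.375 = 315 rev/s.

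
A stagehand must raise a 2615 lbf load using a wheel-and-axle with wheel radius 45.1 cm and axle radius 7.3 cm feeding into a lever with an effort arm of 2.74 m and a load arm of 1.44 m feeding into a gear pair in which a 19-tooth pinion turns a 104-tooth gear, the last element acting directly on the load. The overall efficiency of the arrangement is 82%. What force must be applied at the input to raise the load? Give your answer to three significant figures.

49.6 lbf

Wheel-and-axle MA = R/r = 45.1/7.3 = 6.1781.
Lever MA = effort arm / load arm = 2.74/1.44 = 1.9028.
Gear pair MA = 104/19 = 5.4737.
Combined ideal MA = 6.1781 × 1.9028 × 5.4737 = 64.346.
Actual MA = 64.346 × 0.82 = 52.764.
Effort = load / actual MA = 2615 / 52.764 = 49.561 lbf.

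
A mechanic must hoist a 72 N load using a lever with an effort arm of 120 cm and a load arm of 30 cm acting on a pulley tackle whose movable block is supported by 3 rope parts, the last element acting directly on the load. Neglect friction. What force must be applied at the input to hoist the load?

6 N

Lever MA = effort arm / load arm = 120/30 = 4.
Block-and-tackle MA = number of supporting rope parts = 3.
Combined ideal MA = 4 × 3 = 12.
Effort = load / MA = 72 / 12 = 6 N.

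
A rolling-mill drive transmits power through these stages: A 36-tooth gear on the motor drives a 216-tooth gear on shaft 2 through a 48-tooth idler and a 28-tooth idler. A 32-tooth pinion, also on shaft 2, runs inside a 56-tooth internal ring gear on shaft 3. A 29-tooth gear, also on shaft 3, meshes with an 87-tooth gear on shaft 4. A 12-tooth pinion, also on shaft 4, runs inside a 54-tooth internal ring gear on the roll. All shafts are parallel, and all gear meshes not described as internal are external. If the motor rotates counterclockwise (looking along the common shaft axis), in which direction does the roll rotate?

counterclockwise

the motor → shaft 2: driver → idler → idler → driven is 3 external meshes, 3 reversals → CW.
shaft 2 → shaft 3: internal mesh, same direction → CW.
shaft 3 → shaft 4: external mesh, 1 reversal → CCW.
shaft 4 → the roll: internal mesh, same direction → CCW.
4 reversals in total — an even number — so the roll turns the same way as the motor.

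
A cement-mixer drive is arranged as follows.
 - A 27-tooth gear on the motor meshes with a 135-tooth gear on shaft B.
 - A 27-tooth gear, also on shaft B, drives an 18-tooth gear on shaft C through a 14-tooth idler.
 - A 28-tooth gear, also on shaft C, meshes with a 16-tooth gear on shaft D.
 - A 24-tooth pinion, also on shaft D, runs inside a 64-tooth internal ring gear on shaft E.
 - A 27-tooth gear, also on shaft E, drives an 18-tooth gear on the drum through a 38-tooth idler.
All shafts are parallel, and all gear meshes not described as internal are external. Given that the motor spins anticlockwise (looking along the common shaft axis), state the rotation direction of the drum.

anticlockwise

the motor → shaft B: external mesh, 1 reversal → CW.
shaft B → shaft C: driver → idler → driven is 2 external meshes, 2 reversals → CW.
shaft C → shaft D: external mesh, 1 reversal → CCW.
shaft D → shaft E: internal mesh, same direction → CCW.
shaft E → the drum: driver → idler → driven is 2 external meshes, 2 reversals → CCW.
6 reversals in total — an even number — so the drum turns the same way as the motor.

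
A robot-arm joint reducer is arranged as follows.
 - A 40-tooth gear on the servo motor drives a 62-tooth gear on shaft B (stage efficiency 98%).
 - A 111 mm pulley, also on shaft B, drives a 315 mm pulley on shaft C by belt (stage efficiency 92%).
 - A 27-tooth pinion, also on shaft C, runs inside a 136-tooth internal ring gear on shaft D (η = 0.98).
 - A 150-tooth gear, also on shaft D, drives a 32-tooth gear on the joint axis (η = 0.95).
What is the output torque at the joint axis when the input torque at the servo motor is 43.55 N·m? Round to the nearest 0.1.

172.8 N·m

gear mesh 62/40 = 1.55 → τ = 43.55·1.55·0.98 = 66.152 N·m
belt 315/111 = 2.8378 → τ = 66.152·2.8378·0.92 = 172.71 N·m
internal gear 136/27 = 5.037 → τ = 172.71·5.037·0.98 = 852.56 N·m
gear mesh 32/150 = 0.21333 → τ = 852.56·0.21333·0.95 = 172.78 N·m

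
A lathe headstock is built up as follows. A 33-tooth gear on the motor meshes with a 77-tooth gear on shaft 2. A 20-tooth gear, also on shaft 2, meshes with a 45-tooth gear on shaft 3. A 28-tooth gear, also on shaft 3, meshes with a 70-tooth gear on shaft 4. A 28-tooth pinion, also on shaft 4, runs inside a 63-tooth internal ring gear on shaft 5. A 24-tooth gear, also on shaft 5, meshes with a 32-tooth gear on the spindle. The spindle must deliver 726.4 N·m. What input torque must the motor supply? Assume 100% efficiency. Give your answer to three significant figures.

18.4 N·m

Overall ratio R = 2.3333 × 2.25 × 2.5 × 2.25 × 1.3333 = 39.375.
Input torque = output torque / R = 726.4 / 39.375 = 18.448 N·m.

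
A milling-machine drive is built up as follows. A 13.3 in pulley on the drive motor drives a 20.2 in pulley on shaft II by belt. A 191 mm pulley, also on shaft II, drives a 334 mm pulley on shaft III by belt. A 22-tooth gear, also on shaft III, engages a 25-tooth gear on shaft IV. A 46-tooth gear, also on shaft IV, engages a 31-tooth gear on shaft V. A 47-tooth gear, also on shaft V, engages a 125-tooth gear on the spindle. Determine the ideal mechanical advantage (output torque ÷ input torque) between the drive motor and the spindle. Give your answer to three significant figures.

Each stage contributes driven/driver: belt 20.2/13.3 = 1.5188, belt 334/191 = 1.7487, gear mesh 25/22 = 1.1364, gear mesh 31/46 = 0.67391, gear mesh 125/47 = 2.6596.
Overall: 1.5188 × 1.7487 × 1.1364 × 0.67391 × 2.6596 = 5.4094.

5.41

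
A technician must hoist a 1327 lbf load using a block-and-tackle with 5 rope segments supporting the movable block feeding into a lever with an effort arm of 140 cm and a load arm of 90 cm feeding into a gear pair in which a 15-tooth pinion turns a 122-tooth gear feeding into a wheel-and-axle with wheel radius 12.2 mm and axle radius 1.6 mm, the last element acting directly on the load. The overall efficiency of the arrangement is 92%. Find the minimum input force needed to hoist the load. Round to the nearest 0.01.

2.99 lbf

Block-and-tackle MA = number of supporting rope parts = 5.
Lever MA = effort arm / load arm = 140/90 = 1.5556.
Gear pair MA = 122/15 = 8.1333.
Wheel-and-axle MA = R/r = 12.2/1.6 = 7.625.
Combined ideal MA = 5 × 1.5556 × 8.1333 × 7.625 = 482.35.
Actual MA = 482.35 × 0.92 = 443.76.
Effort = load / actual MA = 1327 / 443.76 = 2.9903 lbf.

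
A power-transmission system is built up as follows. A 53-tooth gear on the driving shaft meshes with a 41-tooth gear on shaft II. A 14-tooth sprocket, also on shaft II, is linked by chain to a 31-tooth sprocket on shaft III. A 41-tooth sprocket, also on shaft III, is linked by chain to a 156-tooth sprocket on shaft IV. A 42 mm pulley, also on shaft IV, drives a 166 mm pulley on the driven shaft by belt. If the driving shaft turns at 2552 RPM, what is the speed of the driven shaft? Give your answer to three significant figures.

Gear mesh: ratio = 41/53 = 0.77358, so shaft II turns at 2552 / 0.77358 = 3298.9 RPM.
Chain: ratio = 31/14 = 2.2143, so shaft III turns at 3298.9 / 2.2143 = 1489.8 RPM.
Chain: ratio = 156/41 = 3.8049, so shaft IV turns at 1489.8 / 3.8049 = 391.56 RPM.
Belt: ratio = 166/42 = 3.9524, so the driven shaft turns at 391.56 / 3.9524 = 99.069 RPM.

99.1 RPM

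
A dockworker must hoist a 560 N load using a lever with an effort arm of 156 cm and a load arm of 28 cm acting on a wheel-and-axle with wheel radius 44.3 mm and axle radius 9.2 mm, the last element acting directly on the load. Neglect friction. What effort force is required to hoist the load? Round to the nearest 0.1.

20.9 N

Lever MA = effort arm / load arm = 156/28 = 5.5714.
Wheel-and-axle MA = R/r = 44.3/9.2 = 4.8152.
Combined ideal MA = 5.5714 × 4.8152 = 26.828.
Effort = load / MA = 560 / 26.828 = 20.874 N.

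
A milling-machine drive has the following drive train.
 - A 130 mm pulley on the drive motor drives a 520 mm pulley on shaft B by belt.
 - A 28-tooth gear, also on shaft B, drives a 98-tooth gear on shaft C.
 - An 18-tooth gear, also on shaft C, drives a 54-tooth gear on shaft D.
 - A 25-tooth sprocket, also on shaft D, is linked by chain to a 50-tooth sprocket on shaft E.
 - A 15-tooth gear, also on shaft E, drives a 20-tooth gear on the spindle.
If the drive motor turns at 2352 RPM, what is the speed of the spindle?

21 RPM

Belt: ratio = 520/130 = 4, so shaft B turns at 2352 / 4 = 588 RPM.
Gear mesh: ratio = 98/28 = 3.5, so shaft C turns at 588 / 3.5 = 168 RPM.
Gear mesh: ratio = 54/18 = 3, so shaft D turns at 168 / 3 = 56 RPM.
Chain: ratio = 50/25 = 2, so shaft E turns at 56 / 2 = 28 RPM.
Gear mesh: ratio = 20/15 = 1.3333, so the spindle turns at 28 / 1.3333 = 21 RPM.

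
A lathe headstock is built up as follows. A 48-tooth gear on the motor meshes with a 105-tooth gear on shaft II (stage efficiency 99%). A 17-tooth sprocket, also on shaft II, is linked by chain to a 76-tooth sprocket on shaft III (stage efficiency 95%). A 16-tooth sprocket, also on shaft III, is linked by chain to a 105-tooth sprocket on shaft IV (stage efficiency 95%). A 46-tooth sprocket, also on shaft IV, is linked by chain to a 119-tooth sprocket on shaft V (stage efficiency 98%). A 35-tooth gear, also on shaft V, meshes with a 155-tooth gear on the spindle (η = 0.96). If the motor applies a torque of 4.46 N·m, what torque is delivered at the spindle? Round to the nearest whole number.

Gear mesh: ratio = 105/48 = 2.1875; torque at shaft II = 4.46 × 2.1875 × 0.99 = 9.6587 N·m.
Chain: ratio = 76/17 = 4.4706; torque at shaft III = 9.6587 × 4.4706 × 0.95 = 41.021 N·m.
Chain: ratio = 105/16 = 6.5625; torque at shaft IV = 41.021 × 6.5625 × 0.95 = 255.74 N·m.
Chain: ratio = 119/46 = 2.587; torque at shaft V = 255.74 × 2.587 × 0.98 = 648.36 N·m.
Gear mesh: ratio = 155/35 = 4.4286; torque at the spindle = 648.36 × 4.4286 × 0.96 = 2756.4 N·m.

2756 N·m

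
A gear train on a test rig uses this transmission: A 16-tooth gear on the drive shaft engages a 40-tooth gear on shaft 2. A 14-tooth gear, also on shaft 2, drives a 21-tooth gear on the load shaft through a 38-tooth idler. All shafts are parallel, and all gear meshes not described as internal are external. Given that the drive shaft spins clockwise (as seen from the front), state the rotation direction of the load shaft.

anticlockwise

the drive shaft → shaft 2: external mesh, 1 reversal → CCW.
shaft 2 → the load shaft: driver → idler → driven is 2 external meshes, 2 reversals → CCW.
3 reversals in total — an odd number — so the load shaft turns opposite to the drive shaft.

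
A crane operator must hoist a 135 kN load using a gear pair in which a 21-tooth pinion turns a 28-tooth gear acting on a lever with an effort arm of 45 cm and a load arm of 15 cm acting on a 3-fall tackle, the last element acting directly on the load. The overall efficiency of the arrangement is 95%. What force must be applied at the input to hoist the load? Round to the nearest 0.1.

11.8 kN

Gear pair MA = 28/21 = 1.3333.
Lever MA = effort arm / load arm = 45/15 = 3.
Block-and-tackle MA = number of supporting rope parts = 3.
Combined ideal MA = 1.3333 × 3 × 3 = 12.
Actual MA = 12 × 0.95 = 11.4.
Effort = load / actual MA = 135 / 11.4 = 11.842 kN.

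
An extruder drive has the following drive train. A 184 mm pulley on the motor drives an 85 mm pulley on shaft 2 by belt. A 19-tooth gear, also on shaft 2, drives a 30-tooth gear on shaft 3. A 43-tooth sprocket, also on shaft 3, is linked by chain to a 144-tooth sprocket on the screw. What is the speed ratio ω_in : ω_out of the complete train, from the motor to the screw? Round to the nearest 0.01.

2.44

Each stage contributes driven/driver: belt 85/184 = 0.46196, gear mesh 30/19 = 1.5789, chain 144/43 = 3.3488.
Overall: 0.46196 × 1.5789 × 3.3488 = 2.4427.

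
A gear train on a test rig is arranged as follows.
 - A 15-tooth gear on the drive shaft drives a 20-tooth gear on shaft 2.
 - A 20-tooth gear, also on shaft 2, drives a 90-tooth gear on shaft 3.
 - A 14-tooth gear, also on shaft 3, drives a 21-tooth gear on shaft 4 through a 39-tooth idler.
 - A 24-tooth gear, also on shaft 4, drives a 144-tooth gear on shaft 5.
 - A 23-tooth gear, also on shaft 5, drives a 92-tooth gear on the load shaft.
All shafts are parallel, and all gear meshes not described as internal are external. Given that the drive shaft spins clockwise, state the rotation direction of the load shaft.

clockwise

the drive shaft → shaft 2: external mesh, 1 reversal → CCW.
shaft 2 → shaft 3: external mesh, 1 reversal → CW.
shaft 3 → shaft 4: driver → idler → driven is 2 external meshes, 2 reversals → CW.
shaft 4 → shaft 5: external mesh, 1 reversal → CCW.
shaft 5 → the load shaft: external mesh, 1 reversal → CW.
6 reversals in total — an even number — so the load shaft turns the same way as the drive shaft.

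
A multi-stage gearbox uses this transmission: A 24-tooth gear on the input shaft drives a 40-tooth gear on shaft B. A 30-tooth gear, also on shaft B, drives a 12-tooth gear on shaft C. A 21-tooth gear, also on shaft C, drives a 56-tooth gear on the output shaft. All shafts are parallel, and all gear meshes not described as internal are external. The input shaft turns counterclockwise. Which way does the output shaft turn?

clockwise

the input shaft → shaft B: external mesh, 1 reversal → CW.
shaft B → shaft C: external mesh, 1 reversal → CCW.
shaft C → the output shaft: external mesh, 1 reversal → CW.
3 reversals in total — an odd number — so the output shaft turns opposite to the input shaft.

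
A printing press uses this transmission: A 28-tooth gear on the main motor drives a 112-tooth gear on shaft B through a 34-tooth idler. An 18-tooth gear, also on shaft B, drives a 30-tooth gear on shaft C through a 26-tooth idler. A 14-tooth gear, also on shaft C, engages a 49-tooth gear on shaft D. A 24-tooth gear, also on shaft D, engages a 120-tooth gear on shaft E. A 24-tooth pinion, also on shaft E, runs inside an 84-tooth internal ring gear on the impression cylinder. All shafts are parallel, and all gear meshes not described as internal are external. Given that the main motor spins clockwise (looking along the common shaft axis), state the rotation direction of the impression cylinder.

the main motor → shaft B: driver → idler → driven is 2 external meshes, 2 reversals → CW.
shaft B → shaft C: driver → idler → driven is 2 external meshes, 2 reversals → CW.
shaft C → shaft D: external mesh, 1 reversal → CCW.
shaft D → shaft E: external mesh, 1 reversal → CW.
shaft E → the impression cylinder: internal mesh, same direction → CW.
6 reversals in total — an even number — so the impression cylinder turns the same way as the main motor.

clockwise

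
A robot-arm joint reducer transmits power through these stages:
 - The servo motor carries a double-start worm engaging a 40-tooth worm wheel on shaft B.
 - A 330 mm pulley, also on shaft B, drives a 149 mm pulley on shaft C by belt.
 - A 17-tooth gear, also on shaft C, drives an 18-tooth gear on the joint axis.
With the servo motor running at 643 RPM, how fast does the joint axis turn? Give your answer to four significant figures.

67.25 RPM

the servo motor → shaft B (worm, 40/2): 643 ÷ 20 = 32.15 RPM
shaft B → shaft C (belt, 149/330): 32.15 ÷ 0.45152 = 71.205 RPM
shaft C → the joint axis (gear mesh, 18/17): 71.205 ÷ 1.0588 = 67.249 RPM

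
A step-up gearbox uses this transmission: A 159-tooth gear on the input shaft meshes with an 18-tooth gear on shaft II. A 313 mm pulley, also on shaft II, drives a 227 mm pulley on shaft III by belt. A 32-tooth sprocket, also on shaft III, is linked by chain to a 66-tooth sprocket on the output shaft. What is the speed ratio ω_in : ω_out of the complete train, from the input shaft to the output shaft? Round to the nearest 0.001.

Each stage contributes driven/driver: gear mesh 18/159 = 0.11321, belt 227/313 = 0.72524, chain 66/32 = 2.0625.
Overall: 0.11321 × 0.72524 × 2.0625 = 0.16934.

0.169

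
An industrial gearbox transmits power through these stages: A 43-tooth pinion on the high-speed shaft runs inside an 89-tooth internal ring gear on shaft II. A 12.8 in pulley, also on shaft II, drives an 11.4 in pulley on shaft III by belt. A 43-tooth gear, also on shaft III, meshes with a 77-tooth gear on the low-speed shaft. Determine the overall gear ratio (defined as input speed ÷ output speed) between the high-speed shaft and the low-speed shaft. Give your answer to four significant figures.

3.301

Each stage contributes driven/driver: internal gear 89/43 = 2.0698, belt 11.4/12.8 = 0.89062, gear mesh 77/43 = 1.7907.
Overall: 2.0698 × 0.89062 × 1.7907 = 3.3009.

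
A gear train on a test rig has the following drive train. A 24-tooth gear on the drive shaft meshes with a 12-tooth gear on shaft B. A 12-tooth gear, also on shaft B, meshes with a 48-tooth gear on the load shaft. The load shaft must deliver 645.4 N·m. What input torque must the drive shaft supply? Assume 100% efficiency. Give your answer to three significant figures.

323 N·m

Overall ratio R = 0.5 × 4 = 2.
Input torque = output torque / R = 645.4 / 2 = 322.7 N·m.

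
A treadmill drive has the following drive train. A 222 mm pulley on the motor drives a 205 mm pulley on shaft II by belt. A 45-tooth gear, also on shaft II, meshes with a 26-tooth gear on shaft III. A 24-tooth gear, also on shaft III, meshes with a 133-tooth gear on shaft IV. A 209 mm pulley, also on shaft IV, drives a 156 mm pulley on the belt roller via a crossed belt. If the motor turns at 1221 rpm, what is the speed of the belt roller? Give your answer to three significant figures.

belt 205/222 = 0.92342 → 1221/0.92342 = 1322.3 rpm
gear mesh 26/45 = 0.57778 → 1322.3/0.57778 = 2288.5 rpm
gear mesh 133/24 = 5.5417 → 2288.5/5.5417 = 412.97 rpm
belt 156/209 = 0.74641 → 412.97/0.74641 = 553.27 rpm

553 rpm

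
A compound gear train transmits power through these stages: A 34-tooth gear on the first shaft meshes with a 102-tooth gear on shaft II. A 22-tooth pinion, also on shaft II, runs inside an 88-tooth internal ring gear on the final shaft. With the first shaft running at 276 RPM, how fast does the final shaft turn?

23 RPM

gear mesh 102/34 = 3 → 276/3 = 92 RPM
internal gear 88/22 = 4 → 92/4 = 23 RPM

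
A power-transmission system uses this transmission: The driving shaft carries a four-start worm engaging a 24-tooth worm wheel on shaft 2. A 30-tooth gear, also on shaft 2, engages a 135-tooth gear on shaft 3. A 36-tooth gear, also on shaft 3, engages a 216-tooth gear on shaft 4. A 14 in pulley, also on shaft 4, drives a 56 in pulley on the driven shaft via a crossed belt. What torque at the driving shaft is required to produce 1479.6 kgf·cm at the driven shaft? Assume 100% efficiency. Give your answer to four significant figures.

2.283 kgf·cm

Overall ratio R = 6 × 4.5 × 6 × 4 = 648.
Input torque = output torque / R = 1479.6 / 648 = 2.2833 kgf·cm.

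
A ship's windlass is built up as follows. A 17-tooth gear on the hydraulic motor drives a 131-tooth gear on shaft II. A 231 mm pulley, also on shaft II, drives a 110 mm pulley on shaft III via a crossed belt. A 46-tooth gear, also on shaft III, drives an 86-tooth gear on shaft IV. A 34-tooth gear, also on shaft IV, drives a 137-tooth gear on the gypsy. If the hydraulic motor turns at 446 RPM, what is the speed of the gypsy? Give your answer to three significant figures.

the hydraulic motor → shaft II (gear mesh, 131/17): 446 ÷ 7.7059 = 57.878 RPM
shaft II → shaft III (belt, 110/231): 57.878 ÷ 0.47619 = 121.54 RPM
shaft III → shaft IV (gear mesh, 86/46): 121.54 ÷ 1.8696 = 65.012 RPM
shaft IV → the gypsy (gear mesh, 137/34): 65.012 ÷ 4.0294 = 16.134 RPM

16.1 RPM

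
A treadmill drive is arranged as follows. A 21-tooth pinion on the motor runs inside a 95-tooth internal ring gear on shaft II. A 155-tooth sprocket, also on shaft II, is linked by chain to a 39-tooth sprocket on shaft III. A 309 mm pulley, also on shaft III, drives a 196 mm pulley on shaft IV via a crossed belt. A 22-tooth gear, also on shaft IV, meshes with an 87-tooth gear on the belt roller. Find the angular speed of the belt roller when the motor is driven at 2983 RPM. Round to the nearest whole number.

1045 RPM

the motor → shaft II (internal gear, 95/21): 2983 ÷ 4.5238 = 659.4 RPM
shaft II → shaft III (chain, 39/155): 659.4 ÷ 0.25161 = 2620.7 RPM
shaft III → shaft IV (belt, 196/309): 2620.7 ÷ 0.6343 = 4131.6 RPM
shaft IV → the belt roller (gear mesh, 87/22): 4131.6 ÷ 3.9545 = 1044.8 RPM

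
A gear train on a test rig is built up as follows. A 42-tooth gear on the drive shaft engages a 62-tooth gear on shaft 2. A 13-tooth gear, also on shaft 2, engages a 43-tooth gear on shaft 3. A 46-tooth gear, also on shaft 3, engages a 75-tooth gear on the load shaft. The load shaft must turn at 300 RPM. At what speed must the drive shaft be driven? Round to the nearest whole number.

2388 RPM

Overall ratio R = 1.4762 × 3.3077 × 1.6304 = 7.9611.
Required input speed = output speed × R = 300 × 7.9611 = 2388.3 RPM.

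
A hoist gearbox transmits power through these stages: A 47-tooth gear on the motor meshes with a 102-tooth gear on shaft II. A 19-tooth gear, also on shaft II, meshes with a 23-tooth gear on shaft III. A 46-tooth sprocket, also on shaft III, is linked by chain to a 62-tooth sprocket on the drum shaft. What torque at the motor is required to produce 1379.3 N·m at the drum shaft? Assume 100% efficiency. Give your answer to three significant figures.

Overall ratio R = 2.1702 × 1.2105 × 1.3478 = 3.5409.
Input torque = output torque / R = 1379.3 / 3.5409 = 389.54 N·m.

390 N·m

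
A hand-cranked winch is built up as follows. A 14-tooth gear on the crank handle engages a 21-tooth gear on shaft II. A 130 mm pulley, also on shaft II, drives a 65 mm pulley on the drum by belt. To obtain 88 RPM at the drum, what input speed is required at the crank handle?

Overall ratio R = 1.5 × 0.5 = 0.75.
Required input speed = output speed × R = 88 × 0.75 = 66 RPM.

66 RPM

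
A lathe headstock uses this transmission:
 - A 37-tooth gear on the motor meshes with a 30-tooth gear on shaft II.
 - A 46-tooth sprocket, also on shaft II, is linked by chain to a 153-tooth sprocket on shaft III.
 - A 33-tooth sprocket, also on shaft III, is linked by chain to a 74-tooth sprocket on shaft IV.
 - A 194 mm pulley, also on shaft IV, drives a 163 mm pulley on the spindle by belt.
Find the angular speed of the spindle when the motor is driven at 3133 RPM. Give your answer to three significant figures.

617 RPM

Gear mesh: ratio = 30/37 = 0.81081, so shaft II turns at 3133 / 0.81081 = 3864 RPM.
Chain: ratio = 153/46 = 3.3261, so shaft III turns at 3864 / 3.3261 = 1161.7 RPM.
Chain: ratio = 74/33 = 2.2424, so shaft IV turns at 1161.7 / 2.2424 = 518.07 RPM.
Belt: ratio = 163/194 = 0.84021, so the spindle turns at 518.07 / 0.84021 = 616.6 RPM.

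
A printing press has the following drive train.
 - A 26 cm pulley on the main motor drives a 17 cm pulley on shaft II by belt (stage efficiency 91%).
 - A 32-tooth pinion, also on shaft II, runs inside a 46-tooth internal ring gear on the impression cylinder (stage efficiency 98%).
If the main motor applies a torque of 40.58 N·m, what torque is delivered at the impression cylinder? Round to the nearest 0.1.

After the belt (17/26): 40.58 × 0.65385 × 0.91 = 24.145 N·m
After the internal gear (46/32): 24.145 × 1.4375 × 0.98 = 34.014 N·m

34.0 N·m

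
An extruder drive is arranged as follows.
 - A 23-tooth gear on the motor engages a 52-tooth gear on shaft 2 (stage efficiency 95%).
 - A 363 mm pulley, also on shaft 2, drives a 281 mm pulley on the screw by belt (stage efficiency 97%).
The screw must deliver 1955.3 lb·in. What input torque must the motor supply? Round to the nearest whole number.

1212 lb·in

Overall ratio R = 2.2609 × 0.7741 = 1.7501; overall efficiency η = 0.95 × 0.97 = 0.9215.
Input torque = output torque / (R × η) = 1955.3 / (1.7501 × 0.9215) = 1212.4 lb·in.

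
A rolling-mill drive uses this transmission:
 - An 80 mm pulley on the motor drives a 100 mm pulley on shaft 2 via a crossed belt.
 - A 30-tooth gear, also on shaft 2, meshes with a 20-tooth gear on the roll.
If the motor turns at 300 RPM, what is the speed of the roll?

belt 100/80 = 1.25 → 300/1.25 = 240 RPM
gear mesh 20/30 = 0.66667 → 240/0.66667 = 360 RPM

360 RPM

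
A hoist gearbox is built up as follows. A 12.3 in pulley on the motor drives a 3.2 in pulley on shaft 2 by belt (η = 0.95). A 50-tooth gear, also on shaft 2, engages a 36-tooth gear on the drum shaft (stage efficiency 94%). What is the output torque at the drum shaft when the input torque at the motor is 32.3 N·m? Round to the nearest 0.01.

Belt: ratio = 3.2/12.3 = 0.26016; torque at shaft 2 = 32.3 × 0.26016 × 0.95 = 7.9831 N·m.
Gear mesh: ratio = 36/50 = 0.72; torque at the drum shaft = 7.9831 × 0.72 × 0.94 = 5.403 N·m.

5.40 N·m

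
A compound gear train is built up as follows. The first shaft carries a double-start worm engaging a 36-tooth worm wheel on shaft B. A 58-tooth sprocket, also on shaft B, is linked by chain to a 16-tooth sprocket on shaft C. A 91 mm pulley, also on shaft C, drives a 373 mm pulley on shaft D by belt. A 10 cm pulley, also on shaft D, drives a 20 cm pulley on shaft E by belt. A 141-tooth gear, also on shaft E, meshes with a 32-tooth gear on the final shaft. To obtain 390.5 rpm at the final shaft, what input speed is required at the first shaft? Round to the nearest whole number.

3608 rpm

Overall ratio R = 18 × 0.27586 × 4.0989 × 2 × 0.22695 = 9.2383.
Required input speed = output speed × R = 390.5 × 9.2383 = 3607.6 rpm.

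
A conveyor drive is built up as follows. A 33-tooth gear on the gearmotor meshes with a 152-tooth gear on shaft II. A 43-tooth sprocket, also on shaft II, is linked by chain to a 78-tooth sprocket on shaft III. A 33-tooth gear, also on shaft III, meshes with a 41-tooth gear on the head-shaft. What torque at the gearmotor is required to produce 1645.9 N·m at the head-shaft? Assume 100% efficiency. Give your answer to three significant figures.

Overall ratio R = 4.6061 × 1.814 × 1.2424 = 10.381.
Input torque = output torque / R = 1645.9 / 10.381 = 158.55 N·m.

159 N·m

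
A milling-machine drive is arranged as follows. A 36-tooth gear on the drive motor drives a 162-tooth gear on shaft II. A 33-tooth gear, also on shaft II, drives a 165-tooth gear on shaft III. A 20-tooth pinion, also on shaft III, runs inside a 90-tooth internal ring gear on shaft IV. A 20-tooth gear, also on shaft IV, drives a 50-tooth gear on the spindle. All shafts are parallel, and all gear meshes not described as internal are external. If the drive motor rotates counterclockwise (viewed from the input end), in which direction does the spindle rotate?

the drive motor → shaft II: external mesh, 1 reversal → CW.
shaft II → shaft III: external mesh, 1 reversal → CCW.
shaft III → shaft IV: internal mesh, same direction → CCW.
shaft IV → the spindle: external mesh, 1 reversal → CW.
3 reversals in total — an odd number — so the spindle turns opposite to the drive motor.

clockwise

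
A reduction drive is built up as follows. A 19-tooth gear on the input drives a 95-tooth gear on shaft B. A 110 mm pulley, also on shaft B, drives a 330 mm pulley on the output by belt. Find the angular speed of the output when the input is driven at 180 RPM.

12 RPM

the input → shaft B (gear mesh, 95/19): 180 ÷ 5 = 36 RPM
shaft B → the output (belt, 330/110): 36 ÷ 3 = 12 RPM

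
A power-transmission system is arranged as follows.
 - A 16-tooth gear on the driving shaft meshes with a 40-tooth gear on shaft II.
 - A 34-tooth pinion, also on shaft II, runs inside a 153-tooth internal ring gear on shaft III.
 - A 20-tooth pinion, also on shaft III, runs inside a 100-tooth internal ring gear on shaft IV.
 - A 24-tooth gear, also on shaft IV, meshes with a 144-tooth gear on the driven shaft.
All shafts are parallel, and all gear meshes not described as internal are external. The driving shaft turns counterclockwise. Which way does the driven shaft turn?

counterclockwise

the driving shaft → shaft II: external mesh, 1 reversal → CW.
shaft II → shaft III: internal mesh, same direction → CW.
shaft III → shaft IV: internal mesh, same direction → CW.
shaft IV → the driven shaft: external mesh, 1 reversal → CCW.
2 reversals in total — an even number — so the driven shaft turns the same way as the driving shaft.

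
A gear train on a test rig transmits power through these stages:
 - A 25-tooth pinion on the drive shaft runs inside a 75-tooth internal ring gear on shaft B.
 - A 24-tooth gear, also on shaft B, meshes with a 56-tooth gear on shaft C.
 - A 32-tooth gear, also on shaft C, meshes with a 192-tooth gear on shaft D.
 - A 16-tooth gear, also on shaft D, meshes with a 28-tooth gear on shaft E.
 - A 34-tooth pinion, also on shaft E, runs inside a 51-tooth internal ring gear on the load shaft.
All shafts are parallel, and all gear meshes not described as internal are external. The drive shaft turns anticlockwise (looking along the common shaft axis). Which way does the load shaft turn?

clockwise

the drive shaft → shaft B: internal mesh, same direction → CCW.
shaft B → shaft C: external mesh, 1 reversal → CW.
shaft C → shaft D: external mesh, 1 reversal → CCW.
shaft D → shaft E: external mesh, 1 reversal → CW.
shaft E → the load shaft: internal mesh, same direction → CW.
3 reversals in total — an odd number — so the load shaft turns opposite to the drive shaft.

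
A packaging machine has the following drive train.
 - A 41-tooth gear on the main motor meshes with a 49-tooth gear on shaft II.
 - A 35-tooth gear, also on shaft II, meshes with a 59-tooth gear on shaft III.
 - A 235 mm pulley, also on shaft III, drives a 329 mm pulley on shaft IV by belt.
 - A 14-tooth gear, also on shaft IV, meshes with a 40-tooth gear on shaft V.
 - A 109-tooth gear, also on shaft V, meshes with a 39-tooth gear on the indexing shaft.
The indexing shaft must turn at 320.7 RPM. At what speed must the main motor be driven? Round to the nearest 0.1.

Overall ratio R = 1.1951 × 1.6857 × 1.4 × 2.8571 × 0.3578 = 2.8833.
Required input speed = output speed × R = 320.7 × 2.8833 = 924.68 RPM.

924.7 RPM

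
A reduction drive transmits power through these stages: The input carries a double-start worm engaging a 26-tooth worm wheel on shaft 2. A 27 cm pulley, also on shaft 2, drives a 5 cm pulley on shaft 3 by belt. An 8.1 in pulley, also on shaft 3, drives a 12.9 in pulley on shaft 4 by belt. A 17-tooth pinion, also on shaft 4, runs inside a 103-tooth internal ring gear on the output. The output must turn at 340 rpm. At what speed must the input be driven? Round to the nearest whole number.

7898 rpm

Overall ratio R = 13 × 0.18519 × 1.5926 × 6.0588 = 23.23.
Required input speed = output speed × R = 340 × 23.23 = 7898.1 rpm.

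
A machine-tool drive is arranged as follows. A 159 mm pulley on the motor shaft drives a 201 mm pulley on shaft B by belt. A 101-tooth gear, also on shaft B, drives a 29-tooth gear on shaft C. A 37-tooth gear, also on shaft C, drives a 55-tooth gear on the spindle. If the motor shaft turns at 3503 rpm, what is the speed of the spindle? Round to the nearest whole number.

6492 rpm

the motor shaft → shaft B (belt, 201/159): 3503 ÷ 1.2642 = 2771 rpm
shaft B → shaft C (gear mesh, 29/101): 2771 ÷ 0.28713 = 9650.8 rpm
shaft C → the spindle (gear mesh, 55/37): 9650.8 ÷ 1.4865 = 6492.4 rpm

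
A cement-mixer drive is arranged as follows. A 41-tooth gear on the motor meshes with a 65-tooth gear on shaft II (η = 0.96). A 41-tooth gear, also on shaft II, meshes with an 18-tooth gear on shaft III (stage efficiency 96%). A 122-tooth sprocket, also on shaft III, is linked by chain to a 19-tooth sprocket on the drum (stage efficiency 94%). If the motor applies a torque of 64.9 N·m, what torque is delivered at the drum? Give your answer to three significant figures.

6.09 N·m

Gear mesh: ratio = 65/41 = 1.5854; torque at shaft II = 64.9 × 1.5854 × 0.96 = 98.775 N·m.
Gear mesh: ratio = 18/41 = 0.43902; torque at shaft III = 98.775 × 0.43902 × 0.96 = 41.63 N·m.
Chain: ratio = 19/122 = 0.15574; torque at the drum = 41.63 × 0.15574 × 0.94 = 6.0943 N·m.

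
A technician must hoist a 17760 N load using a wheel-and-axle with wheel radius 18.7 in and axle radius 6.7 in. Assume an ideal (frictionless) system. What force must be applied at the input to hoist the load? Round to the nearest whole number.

Wheel-and-axle MA = R/r = 18.7/6.7 = 2.791.
Effort = load / MA = 17760 / 2.791 = 6363.2 N.

6363 N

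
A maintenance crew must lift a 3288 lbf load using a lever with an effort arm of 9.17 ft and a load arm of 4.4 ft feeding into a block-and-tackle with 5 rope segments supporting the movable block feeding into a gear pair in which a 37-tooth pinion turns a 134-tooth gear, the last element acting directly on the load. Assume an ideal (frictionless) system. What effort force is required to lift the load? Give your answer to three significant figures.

87.1 lbf

Lever MA = effort arm / load arm = 9.17/4.4 = 2.0841.
Block-and-tackle MA = number of supporting rope parts = 5.
Gear pair MA = 134/37 = 3.6216.
Combined ideal MA = 2.0841 × 5 × 3.6216 = 37.739.
Effort = load / MA = 3288 / 37.739 = 87.125 lbf.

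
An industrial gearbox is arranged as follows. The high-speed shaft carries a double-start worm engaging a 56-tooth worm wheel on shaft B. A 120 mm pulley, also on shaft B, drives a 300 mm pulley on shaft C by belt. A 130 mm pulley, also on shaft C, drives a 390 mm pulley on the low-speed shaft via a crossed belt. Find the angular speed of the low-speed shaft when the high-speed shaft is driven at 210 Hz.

the high-speed shaft → shaft B (worm, 56/2): 210 ÷ 28 = 7.5 Hz
shaft B → shaft C (belt, 300/120): 7.5 ÷ 2.5 = 3 Hz
shaft C → the low-speed shaft (belt, 390/130): 3 ÷ 3 = 1 Hz

1 Hz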